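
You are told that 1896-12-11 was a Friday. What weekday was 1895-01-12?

Count forward from the earlier date (January 12, 1895) to the later (December 11, 1896):
January 1895: 31 − 12 = 19 days remain.
Then 22 full months totalling 669 days.
December 1–11, 1896: 11 days.
Total: 19 + 669 + 11 = 699 days.
699 mod 7 = 6, so 6 days before Friday is Saturday.

Saturday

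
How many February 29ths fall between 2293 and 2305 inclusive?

2

Years divisible by 4 in [2293, 2305]: 2296, 2300, 2304.
Of these, 2300 is divisible by 100 but not 400, so not leap.
Leap years: 3 − 1 = 2.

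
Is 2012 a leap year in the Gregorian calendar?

Yes

2012 is a leap year.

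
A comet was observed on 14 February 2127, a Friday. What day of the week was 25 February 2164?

From February 14, 2127 to February 14, 2164: 37 years, of which 9 contain a Feb 29 — 28×365 + 9×366 = 13514 days.
Within February 2164: 25 − 14 = 11 days.
Total: 13525 days.
13525 mod 7 = 1, so 1 day after Friday is Saturday.

Saturday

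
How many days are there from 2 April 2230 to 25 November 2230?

237

April 2230: 30 − 2 = 28 days remain.
Then May (31), June (30), July (31), August (31), September (30), October (31): 31 + 30 + 31 + 31 + 30 + 31 = 184 days.
November 1–25, 2230: 25 days.
Total: 28 + 184 + 25 = 237 days.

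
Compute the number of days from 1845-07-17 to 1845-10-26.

July 1845: 31 − 17 = 14 days remain.
Then August (31), September (30): 31 + 30 = 61 days.
October 1–26, 1845: 26 days.
Total: 14 + 61 + 26 = 101 days.

101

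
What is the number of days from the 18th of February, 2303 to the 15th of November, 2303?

February 2303: 28 − 18 = 10 days remain (2303 is not a leap year, so February has 28 days).
Then March (31), April (30), May (31), June (30), July (31), August (31), September (30), October (31): 31 + 30 + 31 + 30 + 31 + 31 + 30 + 31 = 245 days.
November 1–15, 2303: 15 days.
Total: 10 + 245 + 15 = 270 days.

270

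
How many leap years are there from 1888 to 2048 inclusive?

Years divisible by 4: 1888, 1892, …, 2048 — 41 in all.
Of these, 1900 is divisible by 100 but not 400, so not leap.
2000 is divisible by 400, so still leap.
Leap years: 41 − 1 = 40.

40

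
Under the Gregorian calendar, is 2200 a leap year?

No

2200 is not a leap year (divisible by 100 but not 400).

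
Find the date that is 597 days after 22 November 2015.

11 July 2017

Count 597 days after November 22, 2015:
November 2015: 30 − 22 = 8 days remain.
Then 19 full months totalling 578 days.
July 1–11, 2017: 11 days.
Total: 8 + 578 + 11 = 597 days.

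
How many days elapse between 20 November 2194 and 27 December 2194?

37

November 2194: 30 − 20 = 10 days remain.
December 1–27, 2194: 27 days.
Total: 10 + 27 = 37 days.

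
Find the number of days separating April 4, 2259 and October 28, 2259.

April 2259: 30 − 4 = 26 days remain.
Then May (31), June (30), July (31), August (31), September (30): 31 + 30 + 31 + 31 + 30 = 153 days.
October 1–28, 2259: 28 days.
Total: 26 + 153 + 28 = 207 days.

207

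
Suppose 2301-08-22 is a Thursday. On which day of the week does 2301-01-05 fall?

Count forward from the earlier date (January 5, 2301) to the later (August 22, 2301):
January 2301: 31 − 5 = 26 days remain.
Then February 2301 (28), March (31), April (30), May (31), June (30), July (31): 28 + 31 + 30 + 31 + 30 + 31 = 181 days.
August 1–22, 2301: 22 days.
Total: 26 + 181 + 22 = 229 days.
229 mod 7 = 5, so 5 days before Thursday is Saturday.

Saturday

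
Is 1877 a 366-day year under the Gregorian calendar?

No

1877 is not a leap year.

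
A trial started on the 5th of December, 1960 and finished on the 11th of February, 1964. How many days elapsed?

1163

Day-of-year of December 5, 1960: 340.
Day-of-year of February 11, 1964: 42.
1960 has 366 days, so 366 − 340 = 26 days remain in 1960.
Full years: 1961: 365; 1962: 365; 1963: 365. Sum = 1095.
Total: 26 + 1095 + 42 = 1163 days.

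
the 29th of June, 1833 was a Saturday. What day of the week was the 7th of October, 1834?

Tuesday

Day-of-year of June 29, 1833: 180.
Day-of-year of October 7, 1834: 280.
1833 has 365 days, so 365 − 180 = 185 days remain in 1833.
Total: 185 + 280 = 465 days.
465 mod 7 = 3, so 3 days after Saturday is Tuesday.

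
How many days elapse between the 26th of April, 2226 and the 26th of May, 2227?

395

April 2226: 30 − 26 = 4 days remain.
Then 12 full months totalling 365 days.
May 1–26, 2227: 26 days.
Total: 4 + 365 + 26 = 395 days.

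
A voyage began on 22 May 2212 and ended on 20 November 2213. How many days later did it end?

547

May 2212: 31 − 22 = 9 days remain.
Then 17 full months totalling 518 days.
November 1–20, 2213: 20 days.
Total: 9 + 518 + 20 = 547 days.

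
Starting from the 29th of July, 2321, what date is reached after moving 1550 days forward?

the 26th of October, 2325

Count 1550 days after July 29, 2321:
Day-of-year of July 29, 2321: 210.
Day-of-year of October 26, 2325: 299.
2321 has 365 days, so 365 − 210 = 155 days remain in 2321.
Full years: 2322: 365; 2323: 365; 2324: 366. Sum = 1096.
Total: 155 + 1096 + 299 = 1550 days.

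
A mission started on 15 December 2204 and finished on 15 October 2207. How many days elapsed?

1034

Day-of-year of December 15, 2204: 350.
Day-of-year of October 15, 2207: 288.
2204 has 366 days, so 366 − 350 = 16 days remain in 2204.
Full years: 2205: 365; 2206: 365. Sum = 730.
Total: 16 + 730 + 288 = 1034 days.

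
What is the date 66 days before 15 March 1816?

9 January 1816

Count 66 days before March 15, 1816:
January 1816: 31 − 9 = 22 days remain.
Then February 1816 (29): 29 days.
March 1–15, 1816: 15 days.
Total: 22 + 29 + 15 = 66 days.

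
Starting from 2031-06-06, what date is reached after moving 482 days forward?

2032-09-30

Count 482 days after June 6, 2031:
Day-of-year of June 6, 2031: 157.
Day-of-year of September 30, 2032: 274.
2031 has 365 days, so 365 − 157 = 208 days remain in 2031.
Total: 208 + 274 = 482 days.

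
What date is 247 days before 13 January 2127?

11 May 2126

Count 247 days before January 13, 2127:
Day-of-year of May 11, 2126: 131.
Day-of-year of January 13, 2127: 13.
2126 has 365 days, so 365 − 131 = 234 days remain in 2126.
Total: 234 + 13 = 247 days.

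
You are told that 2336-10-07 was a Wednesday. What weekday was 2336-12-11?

Friday

October 2336: 31 − 7 = 24 days remain.
Then November (30): 30 days.
December 1–11, 2336: 11 days.
Total: 24 + 30 + 11 = 65 days.
65 mod 7 = 2, so 2 days after Wednesday is Friday.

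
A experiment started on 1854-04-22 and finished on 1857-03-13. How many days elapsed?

Day-of-year of April 22, 1854: 112.
Day-of-year of March 13, 1857: 72.
1854 has 365 days, so 365 − 112 = 253 days remain in 1854.
Full years: 1855: 365; 1856: 366. Sum = 731.
Total: 253 + 731 + 72 = 1056 days.

1056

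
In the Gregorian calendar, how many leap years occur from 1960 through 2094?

34

Years divisible by 4: 1960, 1964, …, 2092 — 34 in all.
2000 is divisible by 400, so still leap.
No century exceptions apply. Count: 34.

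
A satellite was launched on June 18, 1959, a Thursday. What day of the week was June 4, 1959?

Count forward from the earlier date (June 4, 1959) to the later (June 18, 1959):
Within June 1959: 18 − 4 = 14 days.
14 is a multiple of 7, so June 4, 1959 falls on the same weekday: Thursday.

Thursday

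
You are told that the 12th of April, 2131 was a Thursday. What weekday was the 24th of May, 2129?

Count forward from the earlier date (May 24, 2129) to the later (April 12, 2131):
May 24, 2129 → May 24, 2130: 365 days.
May 2130: 31 − 24 = 7 days remain.
Then 10 full months totalling 304 days.
April 1–12, 2131: 12 days.
Residual: 323 days.
Total: 688 days.
688 mod 7 = 2, so 2 days before Thursday is Tuesday.

Tuesday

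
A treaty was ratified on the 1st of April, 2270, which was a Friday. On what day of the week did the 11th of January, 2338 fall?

Tuesday

Day-of-year of April 1, 2270: 91.
Day-of-year of January 11, 2338: 11.
2270 has 365 days, so 365 − 91 = 274 days remain in 2270.
Full years 2271–2337: 51 common + 16 leap = 51×365 + 16×366 = 24471 days.
Total: 274 + 24471 + 11 = 24756 days.
24756 mod 7 = 4, so 4 days after Friday is Tuesday.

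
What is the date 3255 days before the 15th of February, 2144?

the 19th of March, 2135

Count 3255 days before February 15, 2144:
Day-of-year of March 19, 2135: 78.
Day-of-year of February 15, 2144: 46.
2135 has 365 days, so 365 − 78 = 287 days remain in 2135.
Full years 2136–2143: 6 common + 2 leap = 6×365 + 2×366 = 2922 days.
Total: 287 + 2922 + 46 = 3255 days.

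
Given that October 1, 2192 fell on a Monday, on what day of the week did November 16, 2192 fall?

Friday

October 2192: 31 − 1 = 30 days remain.
November 1–16, 2192: 16 days.
Total: 30 + 16 = 46 days.
46 mod 7 = 4, so 4 days after Monday is Friday.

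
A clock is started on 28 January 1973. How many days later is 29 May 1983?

3773

Day-of-year of January 28, 1973: 28.
Day-of-year of May 29, 1983: 149.
1973 has 365 days, so 365 − 28 = 337 days remain in 1973.
Full years 1974–1982: 7 common + 2 leap = 7×365 + 2×366 = 3287 days.
Total: 337 + 3287 + 149 = 3773 days.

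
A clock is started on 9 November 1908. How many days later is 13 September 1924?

Day-of-year of November 9, 1908: 314.
Day-of-year of September 13, 1924: 257.
1908 has 366 days, so 366 − 314 = 52 days remain in 1908.
Full years 1909–1923: 12 common + 3 leap = 12×365 + 3×366 = 5478 days.
Total: 52 + 5478 + 257 = 5787 days.

5787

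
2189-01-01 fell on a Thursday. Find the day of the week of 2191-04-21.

Thursday

Day-of-year of January 1, 2189: 1.
Day-of-year of April 21, 2191: 111.
2189 has 365 days, so 365 − 1 = 364 days remain in 2189.
Full years: 2190: 365. Sum = 365.
Total: 364 + 365 + 111 = 840 days.
840 is a multiple of 7, so 2191-04-21 falls on the same weekday: Thursday.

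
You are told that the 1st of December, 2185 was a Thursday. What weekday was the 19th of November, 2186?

December 2185: 31 − 1 = 30 days remain.
Then 10 full months totalling 304 days.
November 1–19, 2186: 19 days.
Total: 30 + 304 + 19 = 353 days.
353 mod 7 = 3, so 3 days after Thursday is Sunday.

Sunday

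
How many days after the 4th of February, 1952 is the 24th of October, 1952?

263

February 1952: 29 − 4 = 25 days remain (1952 is a leap year, so February has 29 days).
Then March (31), April (30), May (31), June (30), July (31), August (31), September (30): 31 + 30 + 31 + 30 + 31 + 31 + 30 = 214 days.
October 1–24, 1952: 24 days.
Total: 25 + 214 + 24 = 263 days.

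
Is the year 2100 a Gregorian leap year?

No

2100 is not a leap year (divisible by 100 but not 400).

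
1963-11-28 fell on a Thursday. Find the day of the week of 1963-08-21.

Wednesday

Count forward from the earlier date (August 21, 1963) to the later (November 28, 1963):
August 1963: 31 − 21 = 10 days remain.
Then September (30), October (31): 30 + 31 = 61 days.
November 1–28, 1963: 28 days.
Total: 10 + 61 + 28 = 99 days.
99 mod 7 = 1, so 1 day before Thursday is Wednesday.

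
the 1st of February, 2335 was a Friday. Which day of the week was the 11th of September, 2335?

February 2335: 28 − 1 = 27 days remain (2335 is not a leap year, so February has 28 days).
Then March (31), April (30), May (31), June (30), July (31), August (31): 31 + 30 + 31 + 30 + 31 + 31 = 184 days.
September 1–11, 2335: 11 days.
Total: 27 + 184 + 11 = 222 days.
222 mod 7 = 5, so 5 days after Friday is Wednesday.

Wednesday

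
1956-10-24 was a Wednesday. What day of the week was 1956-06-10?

Sunday

Count forward from the earlier date (June 10, 1956) to the later (October 24, 1956):
June 1956: 30 − 10 = 20 days remain.
Then July (31), August (31), September (30): 31 + 31 + 30 = 92 days.
October 1–24, 1956: 24 days.
Total: 20 + 92 + 24 = 136 days.
136 mod 7 = 3, so 3 days before Wednesday is Sunday.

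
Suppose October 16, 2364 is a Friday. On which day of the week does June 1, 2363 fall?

Count forward from the earlier date (June 1, 2363) to the later (October 16, 2364):
Day-of-year of June 1, 2363: 152.
Day-of-year of October 16, 2364: 290.
2363 has 365 days, so 365 − 152 = 213 days remain in 2363.
Total: 213 + 290 = 503 days.
503 mod 7 = 6, so 6 days before Friday is Saturday.

Saturday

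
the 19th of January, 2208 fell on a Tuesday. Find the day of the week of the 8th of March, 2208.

Tuesday

January 2208: 31 − 19 = 12 days remain.
Then February 2208 (29): 29 days.
March 1–8, 2208: 8 days.
Total: 12 + 29 + 8 = 49 days.
49 is a multiple of 7, so the 8th of March, 2208 falls on the same weekday: Tuesday.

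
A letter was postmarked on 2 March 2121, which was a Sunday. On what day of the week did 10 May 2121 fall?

Saturday

March 2121: 31 − 2 = 29 days remain.
Then April (30): 30 days.
May 1–10, 2121: 10 days.
Total: 29 + 30 + 10 = 69 days.
69 mod 7 = 6, so 6 days after Sunday is Saturday.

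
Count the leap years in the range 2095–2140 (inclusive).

11

Years divisible by 4 in [2095, 2140]: 2096, 2100, 2104, 2108, 2112, 2116, 2120, 2124, 2128, 2132, 2136, 2140.
Of these, 2100 is divisible by 100 but not 400, so not leap.
Leap years: 12 − 1 = 11.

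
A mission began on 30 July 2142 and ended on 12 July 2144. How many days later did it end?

July 2142: 31 − 30 = 1 day remains.
Then 23 full months totalling 700 days.
July 1–12, 2144: 12 days.
Total: 1 + 700 + 12 = 713 days.

713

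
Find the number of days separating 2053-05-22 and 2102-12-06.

18094

Day-of-year of May 22, 2053: 142.
Day-of-year of December 6, 2102: 340.
2053 has 365 days, so 365 − 142 = 223 days remain in 2053.
Full years 2054–2101: 37 common + 11 leap = 37×365 + 11×366 = 17531 days.
Total: 223 + 17531 + 340 = 18094 days.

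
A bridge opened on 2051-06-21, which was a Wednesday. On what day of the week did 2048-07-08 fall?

Count forward from the earlier date (July 8, 2048) to the later (June 21, 2051):
July 8, 2048 → July 8, 2049: 365 days.
July 8, 2049 → July 8, 2050: 365 days.
July 2050: 31 − 8 = 23 days remain.
Then 10 full months totalling 304 days.
June 1–21, 2051: 21 days.
Residual: 348 days.
Total: 1078 days.
1078 is a multiple of 7, so 2048-07-08 falls on the same weekday: Wednesday.

Wednesday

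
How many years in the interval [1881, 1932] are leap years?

12

Years divisible by 4: 1884, 1888, …, 1932 — 13 in all.
Of these, 1900 is divisible by 100 but not 400, so not leap.
Leap years: 13 − 1 = 12.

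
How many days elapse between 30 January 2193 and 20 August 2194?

January 30, 2193 → January 30, 2194: 365 days.
January 2194: 31 − 30 = 1 day remains.
Then February 2194 (28), March (31), April (30), May (31), June (30), July (31): 28 + 31 + 30 + 31 + 30 + 31 = 181 days.
August 1–20, 2194: 20 days.
Residual: 202 days.
Total: 567 days.

567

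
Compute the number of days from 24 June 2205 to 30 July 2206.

June 2205: 30 − 24 = 6 days remain.
Then 12 full months totalling 365 days.
July 1–30, 2206: 30 days.
Total: 6 + 365 + 30 = 401 days.

401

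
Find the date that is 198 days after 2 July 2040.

16 January 2041

Count 198 days after July 2, 2040:
July 2040: 31 − 2 = 29 days remain.
Then August (31), September (30), October (31), November (30), December (31): 31 + 30 + 31 + 30 + 31 = 153 days.
January 1–16, 2041: 16 days.
Total: 29 + 153 + 16 = 198 days.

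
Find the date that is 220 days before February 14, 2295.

July 9, 2294

Count 220 days before February 14, 2295:
July 2294: 31 − 9 = 22 days remain.
Then August (31), September (30), October (31), November (30), December (31), January (31): 31 + 30 + 31 + 30 + 31 + 31 = 184 days.
February 1–14, 2295: 14 days (2295 is not a leap year).
Residual: 220 days.
Total: 220 days.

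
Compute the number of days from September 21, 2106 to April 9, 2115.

3122

From September 21, 2106 to September 21, 2114: 8 years, of which 2 contain a Feb 29 — 6×365 + 2×366 = 2922 days.
September 2114: 30 − 21 = 9 days remain.
Then October (31), November (30), December (31), January (31), February 2115 (28), March (31): 31 + 30 + 31 + 31 + 28 + 31 = 182 days.
April 1–9, 2115: 9 days.
Residual: 200 days.
Total: 3122 days.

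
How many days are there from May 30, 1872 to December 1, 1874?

915

May 30, 1872 → May 30, 1873: 365 days.
May 30, 1873 → May 30, 1874: 365 days.
May 1874: 31 − 30 = 1 day remains.
Then June (30), July (31), August (31), September (30), October (31), November (30): 30 + 31 + 31 + 30 + 31 + 30 = 183 days.
December 1, 1874: 1 day.
Residual: 185 days.
Total: 915 days.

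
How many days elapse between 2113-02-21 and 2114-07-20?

February 2113: 28 − 21 = 7 days remain (2113 is not a leap year, so February has 28 days).
Then 16 full months totalling 487 days.
July 1–20, 2114: 20 days.
Total: 7 + 487 + 20 = 514 days.

514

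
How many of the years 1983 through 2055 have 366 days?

Years divisible by 4: 1984, 1988, …, 2052 — 18 in all.
2000 is divisible by 400, so still leap.
No century exceptions apply. Count: 18.

18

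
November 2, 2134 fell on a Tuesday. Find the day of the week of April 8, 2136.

Sunday

Day-of-year of November 2, 2134: 306.
Day-of-year of April 8, 2136: 99.
2134 has 365 days, so 365 − 306 = 59 days remain in 2134.
Full years: 2135: 365. Sum = 365.
Total: 59 + 365 + 99 = 523 days.
523 mod 7 = 5, so 5 days after Tuesday is Sunday.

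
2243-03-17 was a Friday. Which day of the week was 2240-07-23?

Count forward from the earlier date (July 23, 2240) to the later (March 17, 2243):
July 23, 2240 → July 23, 2241: 365 days.
July 23, 2241 → July 23, 2242: 365 days.
July 2242: 31 − 23 = 8 days remain.
Then August (31), September (30), October (31), November (30), December (31), January (31), February 2243 (28): 31 + 30 + 31 + 30 + 31 + 31 + 28 = 212 days.
March 1–17, 2243: 17 days.
Residual: 237 days.
Total: 967 days.
967 mod 7 = 1, so 1 day before Friday is Thursday.

Thursday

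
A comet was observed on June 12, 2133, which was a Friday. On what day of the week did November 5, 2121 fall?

Wednesday

Count forward from the earlier date (November 5, 2121) to the later (June 12, 2133):
From November 5, 2121 to November 5, 2132: 11 years, of which 3 contain a Feb 29 — 8×365 + 3×366 = 4018 days.
November 2132: 30 − 5 = 25 days remain.
Then December (31), January (31), February 2133 (28), March (31), April (30), May (31): 31 + 31 + 28 + 31 + 30 + 31 = 182 days.
June 1–12, 2133: 12 days.
Residual: 219 days.
Total: 4237 days.
4237 mod 7 = 2, so 2 days before Friday is Wednesday.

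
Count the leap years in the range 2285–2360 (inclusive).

Years divisible by 4: 2288, 2292, …, 2360 — 19 in all.
Of these, 2300 is divisible by 100 but not 400, so not leap.
Leap years: 19 − 1 = 18.

18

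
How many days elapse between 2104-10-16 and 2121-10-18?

6211

Day-of-year of October 16, 2104: 290.
Day-of-year of October 18, 2121: 291.
2104 has 366 days, so 366 − 290 = 76 days remain in 2104.
Full years 2105–2120: 12 common + 4 leap = 12×365 + 4×366 = 5844 days.
Total: 76 + 5844 + 291 = 6211 days.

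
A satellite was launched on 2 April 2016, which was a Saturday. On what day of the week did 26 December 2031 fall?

Friday

Day-of-year of April 2, 2016: 93.
Day-of-year of December 26, 2031: 360.
2016 has 366 days, so 366 − 93 = 273 days remain in 2016.
Full years 2017–2030: 11 common + 3 leap = 11×365 + 3×366 = 5113 days.
Total: 273 + 5113 + 360 = 5746 days.
5746 mod 7 = 6, so 6 days after Saturday is Friday.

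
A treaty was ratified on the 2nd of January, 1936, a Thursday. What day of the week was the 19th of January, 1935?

Saturday

Count forward from the earlier date (January 19, 1935) to the later (January 2, 1936):
January 1935: 31 − 19 = 12 days remain.
Then 11 full months totalling 334 days.
January 1–2, 1936: 2 days.
Residual: 348 days.
Total: 348 days.
348 mod 7 = 5, so 5 days before Thursday is Saturday.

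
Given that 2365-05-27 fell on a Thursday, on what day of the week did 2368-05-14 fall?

Tuesday

May 27, 2365 → May 27, 2366: 365 days.
May 27, 2366 → May 27, 2367: 365 days.
May 2367: 31 − 27 = 4 days remain.
Then 11 full months totalling 335 days.
May 1–14, 2368: 14 days.
Residual: 353 days.
Total: 1083 days.
1083 mod 7 = 5, so 5 days after Thursday is Tuesday.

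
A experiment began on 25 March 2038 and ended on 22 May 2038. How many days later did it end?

58

March 2038: 31 − 25 = 6 days remain.
Then April (30): 30 days.
May 1–22, 2038: 22 days.
Total: 6 + 30 + 22 = 58 days.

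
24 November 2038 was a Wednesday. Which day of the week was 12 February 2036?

Tuesday

Count forward from the earlier date (February 12, 2036) to the later (November 24, 2038):
February 2036: 29 − 12 = 17 days remain (2036 is a leap year, so February has 29 days).
Then 32 full months totalling 975 days.
November 1–24, 2038: 24 days.
Total: 17 + 975 + 24 = 1016 days.
1016 mod 7 = 1, so 1 day before Wednesday is Tuesday.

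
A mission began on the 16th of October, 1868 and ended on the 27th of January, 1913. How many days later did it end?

16173

Day-of-year of October 16, 1868: 290.
Day-of-year of January 27, 1913: 27.
1868 has 366 days, so 366 − 290 = 76 days remain in 1868.
Full years 1869–1912: 34 common + 10 leap = 34×365 + 10×366 = 16070 days.
Total: 76 + 16070 + 27 = 16173 days.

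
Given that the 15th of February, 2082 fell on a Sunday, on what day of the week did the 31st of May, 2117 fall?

Day-of-year of February 15, 2082: 46.
Day-of-year of May 31, 2117: 151.
2082 has 365 days, so 365 − 46 = 319 days remain in 2082.
Full years 2083–2116: 26 common + 8 leap = 26×365 + 8×366 = 12418 days.
Total: 319 + 12418 + 151 = 12888 days.
12888 mod 7 = 1, so 1 day after Sunday is Monday.

Monday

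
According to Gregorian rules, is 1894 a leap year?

1894 is not a leap year.

No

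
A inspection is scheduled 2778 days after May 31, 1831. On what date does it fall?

January 7, 1839

Count 2778 days after May 31, 1831:
From May 31, 1831 to May 31, 1838: 7 years, of which 2 contain a Feb 29 — 5×365 + 2×366 = 2557 days.
May 1838: 31 − 31 = 0 days remain.
Then June (30), July (31), August (31), September (30), October (31), November (30), December (31): 30 + 31 + 31 + 30 + 31 + 30 + 31 = 214 days.
January 1–7, 1839: 7 days.
Residual: 221 days.
Total: 2778 days.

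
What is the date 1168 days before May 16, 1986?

March 5, 1983

Count 1168 days before May 16, 1986:
March 5, 1983 → March 5, 1984: 366 days (1984 is a leap year).
March 5, 1984 → March 5, 1985: 365 days.
March 5, 1985 → March 5, 1986: 365 days.
March 1986: 31 − 5 = 26 days remain.
Then April (30): 30 days.
May 1–16, 1986: 16 days.
Residual: 72 days.
Total: 1168 days.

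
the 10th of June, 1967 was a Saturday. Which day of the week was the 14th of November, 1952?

Count forward from the earlier date (November 14, 1952) to the later (June 10, 1967):
From November 14, 1952 to November 14, 1966: 14 years, of which 3 contain a Feb 29 — 11×365 + 3×366 = 5113 days.
November 1966: 30 − 14 = 16 days remain.
Then December (31), January (31), February 1967 (28), March (31), April (30), May (31): 31 + 31 + 28 + 31 + 30 + 31 = 182 days.
June 1–10, 1967: 10 days.
Residual: 208 days.
Total: 5321 days.
5321 mod 7 = 1, so 1 day before Saturday is Friday.

Friday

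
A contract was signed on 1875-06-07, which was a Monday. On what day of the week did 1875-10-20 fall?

June 1875: 30 − 7 = 23 days remain.
Then July (31), August (31), September (30): 31 + 31 + 30 = 92 days.
October 1–20, 1875: 20 days.
Total: 23 + 92 + 20 = 135 days.
135 mod 7 = 2, so 2 days after Monday is Wednesday.

Wednesday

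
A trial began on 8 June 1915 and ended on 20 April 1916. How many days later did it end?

June 1915: 30 − 8 = 22 days remain.
Then 9 full months totalling 275 days.
April 1–20, 1916: 20 days.
Total: 22 + 275 + 20 = 317 days.

317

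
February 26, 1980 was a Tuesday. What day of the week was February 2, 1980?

Count forward from the earlier date (February 2, 1980) to the later (February 26, 1980):
Within February 1980: 26 − 2 = 24 days.
24 mod 7 = 3, so 3 days before Tuesday is Saturday.

Saturday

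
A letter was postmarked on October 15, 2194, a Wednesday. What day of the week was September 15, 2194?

Monday

Count forward from the earlier date (September 15, 2194) to the later (October 15, 2194):
September 2194: 30 − 15 = 15 days remain.
October 1–15, 2194: 15 days.
Total: 15 + 15 = 30 days.
30 mod 7 = 2, so 2 days before Wednesday is Monday.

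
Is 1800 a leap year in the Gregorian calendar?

1800 is not a leap year (divisible by 100 but not 400).

No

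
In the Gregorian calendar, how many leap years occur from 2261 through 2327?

15

Years divisible by 4: 2264, 2268, …, 2324 — 16 in all.
Of these, 2300 is divisible by 100 but not 400, so not leap.
Leap years: 16 − 1 = 15.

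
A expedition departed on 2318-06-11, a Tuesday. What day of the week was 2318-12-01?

June 2318: 30 − 11 = 19 days remain.
Then July (31), August (31), September (30), October (31), November (30): 31 + 31 + 30 + 31 + 30 = 153 days.
December 1, 2318: 1 day.
Total: 19 + 153 + 1 = 173 days.
173 mod 7 = 5, so 5 days after Tuesday is Sunday.

Sunday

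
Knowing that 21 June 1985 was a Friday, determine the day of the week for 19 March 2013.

Tuesday

Day-of-year of June 21, 1985: 172.
Day-of-year of March 19, 2013: 78.
1985 has 365 days, so 365 − 172 = 193 days remain in 1985.
Full years 1986–2012: 20 common + 7 leap = 20×365 + 7×366 = 9862 days.
Total: 193 + 9862 + 78 = 10133 days.
10133 mod 7 = 4, so 4 days after Friday is Tuesday.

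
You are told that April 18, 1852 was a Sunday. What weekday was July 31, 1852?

Saturday

April 1852: 30 − 18 = 12 days remain.
Then May (31), June (30): 31 + 30 = 61 days.
July 1–31, 1852: 31 days.
Total: 12 + 61 + 31 = 104 days.
104 mod 7 = 6, so 6 days after Sunday is Saturday.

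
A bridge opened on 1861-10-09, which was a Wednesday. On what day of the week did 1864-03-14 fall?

Monday

October 9, 1861 → October 9, 1862: 365 days.
October 9, 1862 → October 9, 1863: 365 days.
October 1863: 31 − 9 = 22 days remain.
Then November (30), December (31), January (31), February 1864 (29): 30 + 31 + 31 + 29 = 121 days.
March 1–14, 1864: 14 days.
Residual: 157 days.
Total: 887 days.
887 mod 7 = 5, so 5 days after Wednesday is Monday.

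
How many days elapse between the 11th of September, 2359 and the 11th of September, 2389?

10958

From September 11, 2359 to September 11, 2389: 30 years, of which 8 contain a Feb 29 — 22×365 + 8×366 = 10958 days.
Total: 10958 days.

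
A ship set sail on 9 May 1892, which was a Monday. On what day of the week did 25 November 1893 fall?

Day-of-year of May 9, 1892: 130.
Day-of-year of November 25, 1893: 329.
1892 has 366 days, so 366 − 130 = 236 days remain in 1892.
Total: 236 + 329 = 565 days.
565 mod 7 = 5, so 5 days after Monday is Saturday.

Saturday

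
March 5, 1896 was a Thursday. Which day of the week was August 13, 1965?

From March 5, 1896 to March 5, 1965: 69 years, of which 16 contain a Feb 29 — 53×365 + 16×366 = 25201 days.
(1900 is not a leap year (divisible by 100 but not 400).)
March 1965: 31 − 5 = 26 days remain.
Then April (30), May (31), June (30), July (31): 30 + 31 + 30 + 31 = 122 days.
August 1–13, 1965: 13 days.
Residual: 161 days.
Total: 25362 days.
25362 mod 7 = 1, so 1 day after Thursday is Friday.

Friday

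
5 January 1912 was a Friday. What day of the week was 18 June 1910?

Saturday

Count forward from the earlier date (June 18, 1910) to the later (January 5, 1912):
June 1910: 30 − 18 = 12 days remain.
Then 18 full months totalling 549 days.
January 1–5, 1912: 5 days.
Total: 12 + 549 + 5 = 566 days.
566 mod 7 = 6, so 6 days before Friday is Saturday.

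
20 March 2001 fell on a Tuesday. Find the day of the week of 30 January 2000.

Count forward from the earlier date (January 30, 2000) to the later (March 20, 2001):
January 2000: 31 − 30 = 1 day remains.
Then 13 full months totalling 394 days.
March 1–20, 2001: 20 days.
Total: 1 + 394 + 20 = 415 days.
415 mod 7 = 2, so 2 days before Tuesday is Sunday.

Sunday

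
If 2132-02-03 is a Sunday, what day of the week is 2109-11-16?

Count forward from the earlier date (November 16, 2109) to the later (February 3, 2132):
Day-of-year of November 16, 2109: 320.
Day-of-year of February 3, 2132: 34.
2109 has 365 days, so 365 − 320 = 45 days remain in 2109.
Full years 2110–2131: 17 common + 5 leap = 17×365 + 5×366 = 8035 days.
Total: 45 + 8035 + 34 = 8114 days.
8114 mod 7 = 1, so 1 day before Sunday is Saturday.

Saturday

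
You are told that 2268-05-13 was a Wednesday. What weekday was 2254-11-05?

Count forward from the earlier date (November 5, 2254) to the later (May 13, 2268):
Day-of-year of November 5, 2254: 309.
Day-of-year of May 13, 2268: 134.
2254 has 365 days, so 365 − 309 = 56 days remain in 2254.
Full years 2255–2267: 10 common + 3 leap = 10×365 + 3×366 = 4748 days.
Total: 56 + 4748 + 134 = 4938 days.
4938 mod 7 = 3, so 3 days before Wednesday is Sunday.

Sunday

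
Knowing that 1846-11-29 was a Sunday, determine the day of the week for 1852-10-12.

Tuesday

November 29, 1846 → November 29, 1847: 365 days.
November 29, 1847 → November 29, 1848: 366 days (1848 is a leap year).
November 29, 1848 → November 29, 1849: 365 days.
November 29, 1849 → November 29, 1850: 365 days.
November 29, 1850 → November 29, 1851: 365 days.
November 1851: 30 − 29 = 1 day remains.
Then 10 full months totalling 305 days.
October 1–12, 1852: 12 days.
Residual: 318 days.
Total: 2144 days.
2144 mod 7 = 2, so 2 days after Sunday is Tuesday.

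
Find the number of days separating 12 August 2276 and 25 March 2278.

590

Day-of-year of August 12, 2276: 225.
Day-of-year of March 25, 2278: 84.
2276 has 366 days, so 366 − 225 = 141 days remain in 2276.
Full years: 2277: 365. Sum = 365.
Total: 141 + 365 + 84 = 590 days.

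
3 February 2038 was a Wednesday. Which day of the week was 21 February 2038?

Sunday

Within February 2038: 21 − 3 = 18 days.
18 mod 7 = 4, so 4 days after Wednesday is Sunday.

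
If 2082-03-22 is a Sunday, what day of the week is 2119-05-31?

Wednesday

From March 22, 2082 to March 22, 2119: 37 years, of which 8 contain a Feb 29 — 29×365 + 8×366 = 13513 days.
(2100 is not a leap year (divisible by 100 but not 400).)
March 2119: 31 − 22 = 9 days remain.
Then April (30): 30 days.
May 1–31, 2119: 31 days.
Residual: 70 days.
Total: 13583 days.
13583 mod 7 = 3, so 3 days after Sunday is Wednesday.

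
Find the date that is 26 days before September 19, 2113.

August 24, 2113

Count 26 days before September 19, 2113:
August 2113: 31 − 24 = 7 days remain.
September 1–19, 2113: 19 days.
Total: 7 + 19 = 26 days.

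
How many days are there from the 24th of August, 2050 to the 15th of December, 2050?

August 2050: 31 − 24 = 7 days remain.
Then September (30), October (31), November (30): 30 + 31 + 30 = 91 days.
December 1–15, 2050: 15 days.
Total: 7 + 91 + 15 = 113 days.

113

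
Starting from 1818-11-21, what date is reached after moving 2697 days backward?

1811-07-04

Count 2697 days before November 21, 1818:
From July 4, 1811 to July 4, 1818: 7 years, of which 2 contain a Feb 29 — 5×365 + 2×366 = 2557 days.
July 1818: 31 − 4 = 27 days remain.
Then August (31), September (30), October (31): 31 + 30 + 31 = 92 days.
November 1–21, 1818: 21 days.
Residual: 140 days.
Total: 2697 days.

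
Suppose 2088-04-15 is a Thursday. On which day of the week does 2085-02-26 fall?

Count forward from the earlier date (February 26, 2085) to the later (April 15, 2088):
Day-of-year of February 26, 2085: 57.
Day-of-year of April 15, 2088: 106.
2085 has 365 days, so 365 − 57 = 308 days remain in 2085.
Full years: 2086: 365; 2087: 365. Sum = 730.
Total: 308 + 730 + 106 = 1144 days.
1144 mod 7 = 3, so 3 days before Thursday is Monday.

Monday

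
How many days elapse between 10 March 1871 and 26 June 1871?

108

March 1871: 31 − 10 = 21 days remain.
Then April (30), May (31): 30 + 31 = 61 days.
June 1–26, 1871: 26 days.
Total: 21 + 61 + 26 = 108 days.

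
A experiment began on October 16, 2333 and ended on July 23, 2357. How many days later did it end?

8681

From October 16, 2333 to October 16, 2356: 23 years, of which 6 contain a Feb 29 — 17×365 + 6×366 = 8401 days.
October 2356: 31 − 16 = 15 days remain.
Then November (30), December (31), January (31), February 2357 (28), March (31), April (30), May (31), June (30): 30 + 31 + 31 + 28 + 31 + 30 + 31 + 30 = 242 days.
July 1–23, 2357: 23 days.
Residual: 280 days.
Total: 8681 days.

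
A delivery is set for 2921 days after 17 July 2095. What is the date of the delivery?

17 July 2103

Count 2921 days after July 17, 2095:
From July 17, 2095 to July 17, 2103: 8 years, of which 1 contains a Feb 29 — 7×365 + 1×366 = 2921 days.
(2100 is not a leap year (divisible by 100 but not 400).)
Total: 2921 days.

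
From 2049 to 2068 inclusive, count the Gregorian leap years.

Years divisible by 4 in [2049, 2068]: 2052, 2056, 2060, 2064, 2068.
No century exceptions apply. Count: 5.

5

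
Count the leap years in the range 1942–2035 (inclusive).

23

Years divisible by 4: 1944, 1948, …, 2032 — 23 in all.
2000 is divisible by 400, so still leap.
No century exceptions apply. Count: 23.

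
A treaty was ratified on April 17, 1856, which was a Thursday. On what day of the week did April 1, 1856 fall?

Count forward from the earlier date (April 1, 1856) to the later (April 17, 1856):
Within April 1856: 17 − 1 = 16 days.
16 mod 7 = 2, so 2 days before Thursday is Tuesday.

Tuesday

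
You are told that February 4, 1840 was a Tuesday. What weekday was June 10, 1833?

Count forward from the earlier date (June 10, 1833) to the later (February 4, 1840):
June 10, 1833 → June 10, 1834: 365 days.
June 10, 1834 → June 10, 1835: 365 days.
June 10, 1835 → June 10, 1836: 366 days (1836 is a leap year).
June 10, 1836 → June 10, 1837: 365 days.
June 10, 1837 → June 10, 1838: 365 days.
June 10, 1838 → June 10, 1839: 365 days.
June 1839: 30 − 10 = 20 days remain.
Then July (31), August (31), September (30), October (31), November (30), December (31), January (31): 31 + 31 + 30 + 31 + 30 + 31 + 31 = 215 days.
February 1–4, 1840: 4 days (1840 is a leap year).
Residual: 239 days.
Total: 2430 days.
2430 mod 7 = 1, so 1 day before Tuesday is Monday.

Monday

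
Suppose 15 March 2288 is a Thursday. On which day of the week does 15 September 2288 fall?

Saturday

March 2288: 31 − 15 = 16 days remain.
Then April (30), May (31), June (30), July (31), August (31): 30 + 31 + 30 + 31 + 31 = 153 days.
September 1–15, 2288: 15 days.
Total: 16 + 153 + 15 = 184 days.
184 mod 7 = 2, so 2 days after Thursday is Saturday.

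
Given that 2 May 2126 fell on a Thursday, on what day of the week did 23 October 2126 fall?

Wednesday

May 2126: 31 − 2 = 29 days remain.
Then June (30), July (31), August (31), September (30): 30 + 31 + 31 + 30 = 122 days.
October 1–23, 2126: 23 days.
Total: 29 + 122 + 23 = 174 days.
174 mod 7 = 6, so 6 days after Thursday is Wednesday.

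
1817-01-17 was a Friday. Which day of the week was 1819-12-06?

Monday

January 17, 1817 → January 17, 1818: 365 days.
January 17, 1818 → January 17, 1819: 365 days.
January 1819: 31 − 17 = 14 days remain.
Then 10 full months totalling 303 days.
December 1–6, 1819: 6 days.
Residual: 323 days.
Total: 1053 days.
1053 mod 7 = 3, so 3 days after Friday is Monday.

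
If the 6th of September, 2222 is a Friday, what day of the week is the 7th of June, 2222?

Count forward from the earlier date (June 7, 2222) to the later (September 6, 2222):
June 2222: 30 − 7 = 23 days remain.
Then July (31), August (31): 31 + 31 = 62 days.
September 1–6, 2222: 6 days.
Total: 23 + 62 + 6 = 91 days.
91 is a multiple of 7, so the 7th of June, 2222 falls on the same weekday: Friday.

Friday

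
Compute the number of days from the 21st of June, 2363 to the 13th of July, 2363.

22

June 2363: 30 − 21 = 9 days remain.
July 1–13, 2363: 13 days.
Total: 9 + 13 = 22 days.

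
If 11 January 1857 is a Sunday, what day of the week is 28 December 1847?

Tuesday

Count forward from the earlier date (December 28, 1847) to the later (January 11, 1857):
Day-of-year of December 28, 1847: 362.
Day-of-year of January 11, 1857: 11.
1847 has 365 days, so 365 − 362 = 3 days remain in 1847.
Full years 1848–1856: 6 common + 3 leap = 6×365 + 3×366 = 3288 days.
Total: 3 + 3288 + 11 = 3302 days.
3302 mod 7 = 5, so 5 days before Sunday is Tuesday.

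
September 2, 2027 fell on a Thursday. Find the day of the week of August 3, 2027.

Tuesday

Count forward from the earlier date (August 3, 2027) to the later (September 2, 2027):
August 2027: 31 − 3 = 28 days remain.
September 1–2, 2027: 2 days.
Total: 28 + 2 = 30 days.
30 mod 7 = 2, so 2 days before Thursday is Tuesday.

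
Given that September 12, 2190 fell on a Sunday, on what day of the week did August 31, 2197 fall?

Day-of-year of September 12, 2190: 255.
Day-of-year of August 31, 2197: 243.
2190 has 365 days, so 365 − 255 = 110 days remain in 2190.
Full years: 2191: 365; 2192: 366; 2193: 365; 2194: 365; 2195: 365; 2196: 366. Sum = 2192.
Total: 110 + 2192 + 243 = 2545 days.
2545 mod 7 = 4, so 4 days after Sunday is Thursday.

Thursday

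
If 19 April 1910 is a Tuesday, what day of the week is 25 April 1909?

Count forward from the earlier date (April 25, 1909) to the later (April 19, 1910):
April 1909: 30 − 25 = 5 days remain.
Then 11 full months totalling 335 days.
April 1–19, 1910: 19 days.
Total: 5 + 335 + 19 = 359 days.
359 mod 7 = 2, so 2 days before Tuesday is Sunday.

Sunday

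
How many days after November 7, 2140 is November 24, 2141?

382

Day-of-year of November 7, 2140: 312.
Day-of-year of November 24, 2141: 328.
2140 has 366 days, so 366 − 312 = 54 days remain in 2140.
Total: 54 + 328 = 382 days.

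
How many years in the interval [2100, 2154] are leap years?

13

Years divisible by 4: 2100, 2104, …, 2152 — 14 in all.
Of these, 2100 is divisible by 100 but not 400, so not leap.
Leap years: 14 − 1 = 13.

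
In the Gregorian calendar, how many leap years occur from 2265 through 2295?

Years divisible by 4 in [2265, 2295]: 2268, 2272, 2276, 2280, 2284, 2288, 2292.
No century exceptions apply. Count: 7.

7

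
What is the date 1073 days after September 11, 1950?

August 19, 1953

Count 1073 days after September 11, 1950:
Day-of-year of September 11, 1950: 254.
Day-of-year of August 19, 1953: 231.
1950 has 365 days, so 365 − 254 = 111 days remain in 1950.
Full years: 1951: 365; 1952: 366. Sum = 731.
Total: 111 + 731 + 231 = 1073 days.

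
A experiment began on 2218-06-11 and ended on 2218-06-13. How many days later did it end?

Within June 2218: 13 − 11 = 2 days.

2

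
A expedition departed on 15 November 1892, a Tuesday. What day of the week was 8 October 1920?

From November 15, 1892 to November 15, 1919: 27 years, of which 5 contain a Feb 29 — 22×365 + 5×366 = 9860 days.
(1900 is not a leap year (divisible by 100 but not 400).)
November 1919: 30 − 15 = 15 days remain.
Then 10 full months totalling 305 days.
October 1–8, 1920: 8 days.
Residual: 328 days.
Total: 10188 days.
10188 mod 7 = 3, so 3 days after Tuesday is Friday.

Friday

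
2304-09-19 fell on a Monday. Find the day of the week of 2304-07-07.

Count forward from the earlier date (July 7, 2304) to the later (September 19, 2304):
July 2304: 31 − 7 = 24 days remain.
Then August (31): 31 days.
September 1–19, 2304: 19 days.
Total: 24 + 31 + 19 = 74 days.
74 mod 7 = 4, so 4 days before Monday is Thursday.

Thursday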